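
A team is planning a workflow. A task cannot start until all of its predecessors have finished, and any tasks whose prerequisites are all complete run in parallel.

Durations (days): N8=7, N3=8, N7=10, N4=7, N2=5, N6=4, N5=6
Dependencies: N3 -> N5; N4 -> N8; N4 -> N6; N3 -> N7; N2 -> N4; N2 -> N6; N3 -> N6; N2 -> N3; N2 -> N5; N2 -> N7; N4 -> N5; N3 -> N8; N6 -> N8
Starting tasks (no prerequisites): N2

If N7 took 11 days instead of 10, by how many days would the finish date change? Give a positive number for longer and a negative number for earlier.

0

Baseline: N2→N3→N6→N8 = 5+8+4+7 = 24 → 24 days.
The longest path through N7 is only 23 days, so N7 has float 1.
That remains the longest chain; total 24 days.
Change in finish: 24 − 24 = +0 days.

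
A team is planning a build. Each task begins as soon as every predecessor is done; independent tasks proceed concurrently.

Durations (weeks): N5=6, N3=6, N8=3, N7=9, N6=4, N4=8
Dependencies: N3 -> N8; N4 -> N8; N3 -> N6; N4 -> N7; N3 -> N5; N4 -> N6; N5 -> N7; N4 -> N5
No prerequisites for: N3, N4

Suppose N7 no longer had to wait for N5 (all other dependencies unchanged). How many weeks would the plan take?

With the dependency in place, N4→N5→N7 = 8+6+9 = 23 sets the finish at 23 weeks.
Without N5→N7, N7's earliest start moves from 14 to 8.
The longest chain is now N4→N7 = 8+9 = 17, so the plan takes 17 weeks.

17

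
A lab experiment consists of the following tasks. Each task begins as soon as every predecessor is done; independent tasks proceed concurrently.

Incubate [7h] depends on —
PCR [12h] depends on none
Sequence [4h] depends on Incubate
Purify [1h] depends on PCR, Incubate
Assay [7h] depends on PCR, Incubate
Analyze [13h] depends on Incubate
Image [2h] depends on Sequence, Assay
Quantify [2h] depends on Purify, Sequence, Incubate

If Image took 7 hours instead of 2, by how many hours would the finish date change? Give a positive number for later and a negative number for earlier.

The binding path is PCR→Assay→Image = 12+7+2 = 21; finish at 21 hours.
Since Image is critical, the +5 change carries straight to that chain (now 26 hours).
That remains the longest chain; total 26 hours.
Change in finish: 26 − 21 = +5 hours.

5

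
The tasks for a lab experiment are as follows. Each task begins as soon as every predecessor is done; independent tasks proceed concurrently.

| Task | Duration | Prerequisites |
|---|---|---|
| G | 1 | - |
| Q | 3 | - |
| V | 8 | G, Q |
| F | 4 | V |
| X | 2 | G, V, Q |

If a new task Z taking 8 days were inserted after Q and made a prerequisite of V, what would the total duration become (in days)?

Originally the plan takes 15 days.
With Z inserted, V now waits for max(G, Q, Z).
New critical path: Q→Z→V→F = 3+8+8+4 = 23 ⇒ 23 days.

23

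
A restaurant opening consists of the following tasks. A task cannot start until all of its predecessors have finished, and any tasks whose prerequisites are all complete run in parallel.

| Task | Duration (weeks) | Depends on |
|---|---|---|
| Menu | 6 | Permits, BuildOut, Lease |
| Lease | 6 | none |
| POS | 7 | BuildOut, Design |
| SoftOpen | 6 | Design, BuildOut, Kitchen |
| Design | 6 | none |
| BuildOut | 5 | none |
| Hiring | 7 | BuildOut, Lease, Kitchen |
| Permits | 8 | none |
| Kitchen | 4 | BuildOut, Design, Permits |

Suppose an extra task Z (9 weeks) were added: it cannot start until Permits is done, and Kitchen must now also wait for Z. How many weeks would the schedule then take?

28

Originally the schedule takes 19 weeks.
With Z inserted, Kitchen now waits for max(BuildOut, Design, Permits, Z).
New critical path: Permits→Z→Kitchen→Hiring = 8+9+4+7 = 28 ⇒ 28 weeks.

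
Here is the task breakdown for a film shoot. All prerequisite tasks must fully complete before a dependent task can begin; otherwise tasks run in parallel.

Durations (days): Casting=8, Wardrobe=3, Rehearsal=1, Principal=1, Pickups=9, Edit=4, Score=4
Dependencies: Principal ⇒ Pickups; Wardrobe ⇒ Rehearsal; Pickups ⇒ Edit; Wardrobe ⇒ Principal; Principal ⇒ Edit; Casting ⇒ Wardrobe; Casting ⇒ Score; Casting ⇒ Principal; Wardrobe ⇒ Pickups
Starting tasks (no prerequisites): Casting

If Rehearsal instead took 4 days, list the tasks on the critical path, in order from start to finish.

Actual critical path: Casting→Wardrobe→Principal→Pickups→Edit = 8+3+1+9+4 = 25 ⇒ 25 days.
Rehearsal has 13 days of float (longest path through it is 12).
The critical path is still Casting→Wardrobe→Principal→Pickups→Edit; finish is now 25 days.

Casting, Wardrobe, Principal, Pickups, Edit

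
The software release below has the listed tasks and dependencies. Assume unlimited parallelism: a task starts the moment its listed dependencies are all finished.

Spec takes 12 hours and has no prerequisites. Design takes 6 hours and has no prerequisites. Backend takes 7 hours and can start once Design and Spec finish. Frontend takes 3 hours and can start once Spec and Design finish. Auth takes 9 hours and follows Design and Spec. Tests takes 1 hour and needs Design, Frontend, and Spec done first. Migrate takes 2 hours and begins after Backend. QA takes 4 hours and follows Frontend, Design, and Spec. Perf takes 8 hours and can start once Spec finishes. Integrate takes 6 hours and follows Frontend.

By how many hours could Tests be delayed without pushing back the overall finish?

Critical path: Spec→Backend→Migrate = 12+7+2 = 21, so the finish is 21 hours.
Tests finishes as early as 16 and must finish by 21.
So Tests can slip 21 − 16 = 5 hours.

5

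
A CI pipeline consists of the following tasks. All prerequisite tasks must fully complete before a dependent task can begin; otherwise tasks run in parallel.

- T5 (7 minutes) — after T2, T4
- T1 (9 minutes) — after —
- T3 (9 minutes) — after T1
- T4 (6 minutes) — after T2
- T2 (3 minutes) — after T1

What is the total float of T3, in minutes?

7

T1→T2→T4→T5 = 9+3+6+7 = 25 sets the makespan at 25 minutes.
The longest chain containing T3 totals 18 minutes.
So T3 can slip 25 − 18 = 7 minutes.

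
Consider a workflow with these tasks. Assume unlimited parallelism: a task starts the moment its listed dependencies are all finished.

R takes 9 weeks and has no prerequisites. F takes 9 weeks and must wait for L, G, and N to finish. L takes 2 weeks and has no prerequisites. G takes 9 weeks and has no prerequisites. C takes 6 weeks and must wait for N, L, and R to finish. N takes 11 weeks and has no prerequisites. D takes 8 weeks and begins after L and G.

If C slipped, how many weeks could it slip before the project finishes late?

N→F = 11+9 = 20 sets the makespan at 20 weeks.
The longest chain containing C totals 17 weeks.
So C can slip 20 − 17 = 3 weeks.

3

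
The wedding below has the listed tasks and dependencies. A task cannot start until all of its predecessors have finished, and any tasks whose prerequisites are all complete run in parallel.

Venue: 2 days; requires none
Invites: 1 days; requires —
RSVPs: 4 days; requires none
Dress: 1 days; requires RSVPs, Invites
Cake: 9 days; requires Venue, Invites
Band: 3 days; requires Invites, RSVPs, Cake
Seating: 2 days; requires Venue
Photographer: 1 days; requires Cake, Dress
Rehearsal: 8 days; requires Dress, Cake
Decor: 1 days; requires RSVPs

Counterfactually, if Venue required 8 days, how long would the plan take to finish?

Actual critical path: Venue→Cake→Rehearsal = 2+9+8 = 19 ⇒ 19 days.
Venue is on the critical path; changing it to 8 makes that path 25 days.
That remains the longest chain; total 25 days.

25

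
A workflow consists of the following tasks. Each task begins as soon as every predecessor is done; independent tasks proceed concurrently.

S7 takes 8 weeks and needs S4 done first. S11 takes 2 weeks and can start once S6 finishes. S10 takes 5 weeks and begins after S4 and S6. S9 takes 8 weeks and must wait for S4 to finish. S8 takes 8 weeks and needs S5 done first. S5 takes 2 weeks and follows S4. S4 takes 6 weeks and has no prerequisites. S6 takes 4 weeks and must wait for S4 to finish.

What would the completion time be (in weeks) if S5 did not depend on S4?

With the dependency in place, S4→S5→S8 = 6+2+8 = 16 sets the finish at 16 weeks.
Without S4→S5, S5's earliest start moves from 6 to 0.
The longest chain is now S4→S6→S10 = 6+4+5 = 15, so the project takes 15 weeks.

15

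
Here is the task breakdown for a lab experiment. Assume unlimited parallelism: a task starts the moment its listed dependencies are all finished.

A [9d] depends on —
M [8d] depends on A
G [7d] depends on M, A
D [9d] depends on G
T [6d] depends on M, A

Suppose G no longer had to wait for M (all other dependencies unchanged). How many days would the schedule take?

25

Original critical path: A→M→G→D = 9+8+7+9 = 33 ⇒ 33 days.
Without M→G, G's earliest start moves from 17 to 9.
New critical path: A→G→D = 9+7+9 = 25 ⇒ 25 days.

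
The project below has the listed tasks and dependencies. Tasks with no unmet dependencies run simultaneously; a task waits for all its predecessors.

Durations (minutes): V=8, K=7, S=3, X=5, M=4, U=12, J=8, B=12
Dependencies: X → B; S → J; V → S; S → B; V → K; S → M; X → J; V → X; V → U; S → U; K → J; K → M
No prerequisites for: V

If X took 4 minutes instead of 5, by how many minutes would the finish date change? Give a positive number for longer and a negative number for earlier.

-1

The binding path is V→X→B = 8+5+12 = 25; finish at 25 minutes.
Since X is critical, the -1 change carries straight to that chain (now 24 minutes).
That remains the longest chain; total 24 minutes.
Change in finish: 24 − 25 = -1 minutes.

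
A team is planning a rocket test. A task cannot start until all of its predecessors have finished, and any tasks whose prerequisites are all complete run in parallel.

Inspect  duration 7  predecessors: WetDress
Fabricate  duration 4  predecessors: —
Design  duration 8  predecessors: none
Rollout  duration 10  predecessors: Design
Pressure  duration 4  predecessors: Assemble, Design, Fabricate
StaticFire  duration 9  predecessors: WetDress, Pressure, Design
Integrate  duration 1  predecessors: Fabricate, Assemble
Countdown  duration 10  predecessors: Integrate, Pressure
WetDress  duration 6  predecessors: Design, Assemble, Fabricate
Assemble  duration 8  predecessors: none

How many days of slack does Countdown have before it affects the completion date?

1

Design→WetDress→StaticFire = 8+6+9 = 23 sets the makespan at 23 days.
Countdown finishes as early as 22 and must finish by 23.
So Countdown can slip 23 − 22 = 1 day.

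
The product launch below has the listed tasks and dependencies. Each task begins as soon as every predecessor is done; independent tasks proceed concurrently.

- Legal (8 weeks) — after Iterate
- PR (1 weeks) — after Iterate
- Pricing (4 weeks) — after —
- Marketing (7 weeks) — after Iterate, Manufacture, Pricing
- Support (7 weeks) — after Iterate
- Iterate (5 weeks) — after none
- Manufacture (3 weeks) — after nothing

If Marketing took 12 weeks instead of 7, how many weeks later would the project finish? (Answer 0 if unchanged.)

Critical path before the change: Iterate→Legal = 5+8 = 13 giving 13 weeks.
The longest path through Marketing is only 12 weeks, so Marketing has float 1.
New critical path: Iterate→Marketing = 5+12 = 17 ⇒ 17 weeks.
Change in finish: 17 − 13 = +4 weeks.

4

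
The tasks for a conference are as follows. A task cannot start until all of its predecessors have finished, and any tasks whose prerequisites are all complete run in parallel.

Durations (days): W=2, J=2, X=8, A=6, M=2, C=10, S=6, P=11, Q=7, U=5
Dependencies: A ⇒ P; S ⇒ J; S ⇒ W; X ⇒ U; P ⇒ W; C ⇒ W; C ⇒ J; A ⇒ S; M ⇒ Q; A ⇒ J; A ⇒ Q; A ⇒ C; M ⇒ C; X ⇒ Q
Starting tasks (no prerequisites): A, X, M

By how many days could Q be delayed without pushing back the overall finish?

A→P→W = 6+11+2 = 19 sets the makespan at 19 days.
Q finishes as early as 15 and must finish by 19.
So Q can slip 19 − 15 = 4 days.

4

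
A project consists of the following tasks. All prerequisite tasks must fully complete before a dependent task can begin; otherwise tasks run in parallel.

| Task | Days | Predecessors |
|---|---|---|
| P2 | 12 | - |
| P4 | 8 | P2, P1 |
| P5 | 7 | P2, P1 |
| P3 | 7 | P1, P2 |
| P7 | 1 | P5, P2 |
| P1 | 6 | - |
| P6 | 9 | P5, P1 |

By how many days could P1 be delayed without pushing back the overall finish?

The longest chain is P2→P5→P6 = 12+7+9 = 28; overall finish 28 days.
P1 finishes as early as 6 and must finish by 12.
Float = 28 − 22 = 6.

6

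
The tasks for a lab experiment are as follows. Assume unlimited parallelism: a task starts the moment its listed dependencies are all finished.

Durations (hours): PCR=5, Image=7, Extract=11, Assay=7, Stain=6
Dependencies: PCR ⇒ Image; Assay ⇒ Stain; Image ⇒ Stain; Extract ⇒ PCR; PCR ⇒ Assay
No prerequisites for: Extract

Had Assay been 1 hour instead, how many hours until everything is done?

29

As given, the longest chain is Extract→PCR→Assay→Stain = 11+5+7+6 = 29, so the finish is 29 hours.
Since Assay is critical, the -6 change carries straight to that chain (now 23 hours).
The binding chain switches to Extract→PCR→Image→Stain = 11+5+7+6 = 29; finish 29 hours.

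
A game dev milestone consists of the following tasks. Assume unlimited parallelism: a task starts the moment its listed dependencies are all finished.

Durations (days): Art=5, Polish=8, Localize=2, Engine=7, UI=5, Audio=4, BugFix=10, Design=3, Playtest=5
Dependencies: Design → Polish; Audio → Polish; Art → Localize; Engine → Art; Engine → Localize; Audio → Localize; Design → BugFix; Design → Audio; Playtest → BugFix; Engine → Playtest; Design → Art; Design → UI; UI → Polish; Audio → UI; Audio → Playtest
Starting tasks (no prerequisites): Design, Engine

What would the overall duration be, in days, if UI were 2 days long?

Actual critical path: Design→Audio→Playtest→BugFix = 3+4+5+10 = 22 ⇒ 22 days.
The longest path through UI is only 20 days, so UI has float 2.
That remains the longest chain; total 22 days.

22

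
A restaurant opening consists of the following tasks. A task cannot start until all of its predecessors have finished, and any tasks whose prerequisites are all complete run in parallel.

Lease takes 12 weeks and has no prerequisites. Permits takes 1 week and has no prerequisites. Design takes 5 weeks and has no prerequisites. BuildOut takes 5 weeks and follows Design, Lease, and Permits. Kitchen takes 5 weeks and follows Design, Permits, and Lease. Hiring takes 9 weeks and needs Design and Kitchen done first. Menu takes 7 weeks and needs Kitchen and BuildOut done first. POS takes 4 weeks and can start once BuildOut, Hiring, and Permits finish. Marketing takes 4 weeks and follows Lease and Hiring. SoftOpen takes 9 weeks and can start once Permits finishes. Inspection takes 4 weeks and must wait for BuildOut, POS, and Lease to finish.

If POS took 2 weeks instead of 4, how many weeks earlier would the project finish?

2

Critical path before the change: Lease→Kitchen→Hiring→POS→Inspection = 12+5+9+4+4 = 34 giving 34 weeks.
POS is on the critical path; changing it to 2 makes that path 32 weeks.
The critical path is still Lease→Kitchen→Hiring→POS→Inspection; finish is now 32 weeks.
Change in finish: 32 − 34 = -2 weeks.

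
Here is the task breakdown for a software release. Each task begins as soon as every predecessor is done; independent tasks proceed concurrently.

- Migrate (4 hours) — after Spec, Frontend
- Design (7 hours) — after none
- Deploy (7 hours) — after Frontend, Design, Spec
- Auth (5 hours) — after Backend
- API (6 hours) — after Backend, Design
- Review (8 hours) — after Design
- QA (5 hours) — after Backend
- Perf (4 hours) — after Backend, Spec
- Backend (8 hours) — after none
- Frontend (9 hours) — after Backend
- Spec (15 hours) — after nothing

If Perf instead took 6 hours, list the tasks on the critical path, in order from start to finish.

The binding path is Backend→Frontend→Deploy = 8+9+7 = 24; finish at 24 hours.
Perf is off the critical path — its longest chain is 19 hours, giving 5 of slack.
The critical path is still Backend→Frontend→Deploy; finish is now 24 hours.

Backend, Frontend, Deploy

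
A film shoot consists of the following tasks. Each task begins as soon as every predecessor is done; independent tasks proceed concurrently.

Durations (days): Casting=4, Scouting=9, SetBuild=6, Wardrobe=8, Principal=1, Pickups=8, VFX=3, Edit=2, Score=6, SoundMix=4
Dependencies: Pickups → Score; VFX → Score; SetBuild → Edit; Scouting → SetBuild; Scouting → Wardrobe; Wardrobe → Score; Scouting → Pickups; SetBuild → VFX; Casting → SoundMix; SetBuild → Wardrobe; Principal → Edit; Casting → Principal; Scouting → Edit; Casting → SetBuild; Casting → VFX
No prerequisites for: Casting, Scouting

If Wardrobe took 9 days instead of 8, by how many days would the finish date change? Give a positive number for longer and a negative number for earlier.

The binding path is Scouting→SetBuild→Wardrobe→Score = 9+6+8+6 = 29; finish at 29 days.
Since Wardrobe is critical, the +1 change carries straight to that chain (now 30 days).
That remains the longest chain; total 30 days.
Change in finish: 30 − 29 = +1 days.

1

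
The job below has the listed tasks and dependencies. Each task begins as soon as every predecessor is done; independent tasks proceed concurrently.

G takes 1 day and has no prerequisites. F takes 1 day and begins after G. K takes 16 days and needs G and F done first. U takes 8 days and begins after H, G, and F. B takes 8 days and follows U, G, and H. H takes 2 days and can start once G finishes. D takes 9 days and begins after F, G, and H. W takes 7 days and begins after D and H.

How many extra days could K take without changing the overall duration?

1

Critical path: G→H→U→B = 1+2+8+8 = 19, so the finish is 19 days.
K finishes as early as 18 and must finish by 19.
So K can slip 19 − 18 = 1 day.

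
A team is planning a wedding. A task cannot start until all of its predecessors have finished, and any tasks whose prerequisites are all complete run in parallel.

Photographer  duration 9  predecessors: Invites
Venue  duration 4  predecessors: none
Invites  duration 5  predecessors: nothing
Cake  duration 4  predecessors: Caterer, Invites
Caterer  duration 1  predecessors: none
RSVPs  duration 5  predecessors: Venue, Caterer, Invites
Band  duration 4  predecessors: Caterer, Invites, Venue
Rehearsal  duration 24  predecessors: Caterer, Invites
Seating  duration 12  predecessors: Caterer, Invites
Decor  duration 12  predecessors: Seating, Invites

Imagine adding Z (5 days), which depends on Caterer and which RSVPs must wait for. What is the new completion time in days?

Originally the wedding takes 29 days.
With Z inserted, RSVPs now waits for max(Venue, Caterer, Invites, Z).
New critical path: Invites→Seating→Decor = 5+12+12 = 29 ⇒ 29 days.

29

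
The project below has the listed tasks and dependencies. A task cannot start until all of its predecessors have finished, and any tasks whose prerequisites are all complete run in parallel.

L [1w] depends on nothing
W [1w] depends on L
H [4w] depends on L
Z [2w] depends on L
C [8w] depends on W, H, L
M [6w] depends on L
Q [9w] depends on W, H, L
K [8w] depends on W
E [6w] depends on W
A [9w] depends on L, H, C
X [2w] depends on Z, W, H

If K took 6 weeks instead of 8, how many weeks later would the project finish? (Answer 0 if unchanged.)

0

Actual critical path: L→H→C→A = 1+4+8+9 = 22 ⇒ 22 weeks.
K has 12 weeks of float (longest path through it is 10).
The critical path is still L→H→C→A; finish is now 22 weeks.
Change in finish: 22 − 22 = +0 weeks.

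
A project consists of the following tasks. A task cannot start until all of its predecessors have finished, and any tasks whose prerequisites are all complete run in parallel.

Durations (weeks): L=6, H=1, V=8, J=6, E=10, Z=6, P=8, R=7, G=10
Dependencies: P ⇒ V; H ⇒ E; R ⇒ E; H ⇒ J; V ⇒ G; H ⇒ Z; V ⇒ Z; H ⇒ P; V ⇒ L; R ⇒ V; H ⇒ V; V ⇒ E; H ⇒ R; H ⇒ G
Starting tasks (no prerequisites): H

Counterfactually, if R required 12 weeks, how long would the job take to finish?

31

As given, the longest chain is H→P→V→G = 1+8+8+10 = 27, so the finish is 27 weeks.
R is off the critical path — its longest chain is 26 weeks, giving 1 of slack.
New critical path: H→R→V→G = 1+12+8+10 = 31 ⇒ 31 weeks.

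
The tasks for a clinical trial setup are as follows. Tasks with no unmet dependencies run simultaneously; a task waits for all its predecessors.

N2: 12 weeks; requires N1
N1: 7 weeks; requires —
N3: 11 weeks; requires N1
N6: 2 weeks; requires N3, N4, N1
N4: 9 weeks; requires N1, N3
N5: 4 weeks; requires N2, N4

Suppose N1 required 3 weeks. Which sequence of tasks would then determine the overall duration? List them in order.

The binding path is N1→N3→N4→N5 = 7+11+9+4 = 31; finish at 31 weeks.
N1 lies on that path, so at 3 weeks the path becomes 27 weeks.
The critical path is still N1→N3→N4→N5; finish is now 27 weeks.

N1, N3, N4, N5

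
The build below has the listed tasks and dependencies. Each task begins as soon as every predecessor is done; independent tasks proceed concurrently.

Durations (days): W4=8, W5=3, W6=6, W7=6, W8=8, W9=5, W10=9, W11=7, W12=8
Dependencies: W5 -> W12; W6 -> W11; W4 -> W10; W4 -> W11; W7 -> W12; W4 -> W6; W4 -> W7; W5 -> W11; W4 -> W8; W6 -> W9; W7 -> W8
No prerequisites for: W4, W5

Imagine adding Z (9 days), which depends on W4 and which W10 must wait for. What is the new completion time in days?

Originally the job takes 22 days.
With Z inserted, W10 now waits for max(W4, Z).
New critical path: W4→Z→W10 = 8+9+9 = 26 ⇒ 26 days.

26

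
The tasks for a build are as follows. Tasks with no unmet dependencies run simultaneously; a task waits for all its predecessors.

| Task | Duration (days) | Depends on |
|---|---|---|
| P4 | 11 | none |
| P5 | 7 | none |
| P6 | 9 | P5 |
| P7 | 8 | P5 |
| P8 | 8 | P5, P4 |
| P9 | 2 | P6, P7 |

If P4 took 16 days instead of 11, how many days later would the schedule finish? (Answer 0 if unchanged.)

The binding path is P4→P8 = 11+8 = 19; finish at 19 days.
Since P4 is critical, the +5 change carries straight to that chain (now 24 days).
That remains the longest chain; total 24 days.
Change in finish: 24 − 19 = +5 days.

5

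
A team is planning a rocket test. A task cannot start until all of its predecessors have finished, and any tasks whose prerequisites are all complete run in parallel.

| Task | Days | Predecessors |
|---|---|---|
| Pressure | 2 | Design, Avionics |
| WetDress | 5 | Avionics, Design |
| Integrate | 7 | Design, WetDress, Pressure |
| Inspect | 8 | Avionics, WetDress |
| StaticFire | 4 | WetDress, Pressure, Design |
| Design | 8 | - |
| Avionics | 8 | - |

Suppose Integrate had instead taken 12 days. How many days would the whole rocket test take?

Critical path before the change: Design→WetDress→Inspect = 8+5+8 = 21 giving 21 days.
Integrate has 1 day of float (longest path through it is 20).
Now Design→WetDress→Integrate = 8+5+12 = 25 is longest, so the finish becomes 25 days.

25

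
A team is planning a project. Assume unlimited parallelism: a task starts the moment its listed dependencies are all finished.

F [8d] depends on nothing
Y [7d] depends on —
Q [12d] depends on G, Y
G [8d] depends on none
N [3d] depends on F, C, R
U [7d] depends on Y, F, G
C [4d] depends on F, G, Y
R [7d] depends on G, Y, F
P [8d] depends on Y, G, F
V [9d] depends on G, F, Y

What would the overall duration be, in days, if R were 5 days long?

Baseline: G→Q = 8+12 = 20 → 20 days.
The longest path through R is only 18 days, so R has float 2.
The critical path is still G→Q; finish is now 20 days.

20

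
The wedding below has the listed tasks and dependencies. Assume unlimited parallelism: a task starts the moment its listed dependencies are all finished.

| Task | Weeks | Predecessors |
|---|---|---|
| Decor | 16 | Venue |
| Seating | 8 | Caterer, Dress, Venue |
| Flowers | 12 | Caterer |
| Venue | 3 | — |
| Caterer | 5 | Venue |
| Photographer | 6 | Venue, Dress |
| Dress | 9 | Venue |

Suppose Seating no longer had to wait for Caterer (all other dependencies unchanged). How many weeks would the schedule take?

Original critical path: Venue→Caterer→Flowers = 3+5+12 = 20 ⇒ 20 weeks.
Dropping Caterer→Seating doesn't change Seating's earliest start (12); another predecessor still binds.
New critical path: Venue→Caterer→Flowers = 3+5+12 = 20 ⇒ 20 weeks.

20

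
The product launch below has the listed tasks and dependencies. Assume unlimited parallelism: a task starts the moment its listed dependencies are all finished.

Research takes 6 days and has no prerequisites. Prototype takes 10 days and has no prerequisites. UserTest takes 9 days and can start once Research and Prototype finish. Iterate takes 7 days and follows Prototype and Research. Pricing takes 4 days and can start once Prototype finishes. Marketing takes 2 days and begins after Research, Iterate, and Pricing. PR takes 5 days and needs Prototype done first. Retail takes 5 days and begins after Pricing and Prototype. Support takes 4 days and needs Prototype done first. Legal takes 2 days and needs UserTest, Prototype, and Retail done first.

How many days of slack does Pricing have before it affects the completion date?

Prototype→UserTest→Legal = 10+9+2 = 21 sets the makespan at 21 days.
Longest path through Pricing: 21 days (earliest finish 14, latest finish 14).
Float = 21 − 21 = 0.

0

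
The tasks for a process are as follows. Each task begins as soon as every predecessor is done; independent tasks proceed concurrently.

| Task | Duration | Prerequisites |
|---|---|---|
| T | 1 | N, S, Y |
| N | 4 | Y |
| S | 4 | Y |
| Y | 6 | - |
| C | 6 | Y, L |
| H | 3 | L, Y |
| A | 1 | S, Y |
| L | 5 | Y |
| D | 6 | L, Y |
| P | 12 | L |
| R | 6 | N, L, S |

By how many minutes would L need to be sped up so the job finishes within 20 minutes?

3

Current finish: 23 minutes; target: 20.
L is on every critical path, so each minute cut from L cuts the finish by one (this holds down to a finish of 19).
Need 23 − 20 = 3 minutes off L → L becomes 2 minutes, finish becomes 20.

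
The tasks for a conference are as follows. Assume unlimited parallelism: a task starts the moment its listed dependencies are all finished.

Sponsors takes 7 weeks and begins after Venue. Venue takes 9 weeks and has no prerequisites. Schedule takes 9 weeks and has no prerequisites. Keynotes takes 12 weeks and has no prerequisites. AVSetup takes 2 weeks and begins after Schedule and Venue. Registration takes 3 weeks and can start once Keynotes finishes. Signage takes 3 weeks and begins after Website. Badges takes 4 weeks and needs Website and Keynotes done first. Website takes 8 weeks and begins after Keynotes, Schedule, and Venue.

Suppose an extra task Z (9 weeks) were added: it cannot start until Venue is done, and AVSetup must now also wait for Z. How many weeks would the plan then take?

Originally the plan takes 24 weeks.
With Z inserted, AVSetup now waits for max(Schedule, Venue, Z).
New critical path: Keynotes→Website→Badges = 12+8+4 = 24 ⇒ 24 weeks.

24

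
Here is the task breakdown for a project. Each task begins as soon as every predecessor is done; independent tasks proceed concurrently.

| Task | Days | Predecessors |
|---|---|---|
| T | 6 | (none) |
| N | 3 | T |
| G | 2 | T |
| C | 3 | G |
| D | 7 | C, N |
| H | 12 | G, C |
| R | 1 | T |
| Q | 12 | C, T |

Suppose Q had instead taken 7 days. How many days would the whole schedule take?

Actual critical path: T→G→C→Q = 6+2+3+12 = 23 ⇒ 23 days.
Q lies on that path, so at 7 days the path becomes 18 days.
Now T→G→C→H = 6+2+3+12 = 23 is longest, so the finish becomes 23 days.

23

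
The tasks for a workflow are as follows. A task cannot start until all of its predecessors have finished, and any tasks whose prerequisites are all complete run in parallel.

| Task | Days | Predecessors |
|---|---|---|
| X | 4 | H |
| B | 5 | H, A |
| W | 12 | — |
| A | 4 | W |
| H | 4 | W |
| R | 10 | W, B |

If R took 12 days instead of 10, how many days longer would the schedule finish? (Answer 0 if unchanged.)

Critical path before the change: W→H→B→R = 12+4+5+10 = 31 giving 31 days.
R lies on that path, so at 12 days the path becomes 33 days.
No other chain overtakes it, so the finish is 33 days.
Change in finish: 33 − 31 = +2 days.

2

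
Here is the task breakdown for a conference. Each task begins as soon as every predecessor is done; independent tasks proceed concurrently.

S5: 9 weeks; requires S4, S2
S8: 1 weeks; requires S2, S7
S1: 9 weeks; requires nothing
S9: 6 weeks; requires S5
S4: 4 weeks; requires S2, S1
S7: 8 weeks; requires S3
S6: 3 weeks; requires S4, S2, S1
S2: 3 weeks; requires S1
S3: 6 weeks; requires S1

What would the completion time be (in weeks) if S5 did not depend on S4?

27

Original critical path: S1→S2→S4→S5→S9 = 9+3+4+9+6 = 31 ⇒ 31 weeks.
Without S4→S5, S5's earliest start moves from 16 to 12.
The longest chain is now S1→S2→S5→S9 = 9+3+9+6 = 27, so the schedule takes 27 weeks.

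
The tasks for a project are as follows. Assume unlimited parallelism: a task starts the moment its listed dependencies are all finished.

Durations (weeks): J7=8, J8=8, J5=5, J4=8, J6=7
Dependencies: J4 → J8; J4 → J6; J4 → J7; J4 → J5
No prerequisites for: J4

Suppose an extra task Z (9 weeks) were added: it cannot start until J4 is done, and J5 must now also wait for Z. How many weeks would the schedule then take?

Originally the schedule takes 16 weeks.
With Z inserted, J5 now waits for max(J4, Z).
New critical path: J4→Z→J5 = 8+9+5 = 22 ⇒ 22 weeks.

22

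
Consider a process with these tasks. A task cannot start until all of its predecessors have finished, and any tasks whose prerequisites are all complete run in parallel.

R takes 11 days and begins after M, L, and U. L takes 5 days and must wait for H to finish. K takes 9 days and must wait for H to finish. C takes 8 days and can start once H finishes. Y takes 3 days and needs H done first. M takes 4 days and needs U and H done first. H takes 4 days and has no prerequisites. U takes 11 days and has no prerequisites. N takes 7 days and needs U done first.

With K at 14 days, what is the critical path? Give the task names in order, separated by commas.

U, M, R

The binding path is U→M→R = 11+4+11 = 26; finish at 26 days.
K has 13 days of float (longest path through it is 13).
The critical path is still U→M→R; finish is now 26 days.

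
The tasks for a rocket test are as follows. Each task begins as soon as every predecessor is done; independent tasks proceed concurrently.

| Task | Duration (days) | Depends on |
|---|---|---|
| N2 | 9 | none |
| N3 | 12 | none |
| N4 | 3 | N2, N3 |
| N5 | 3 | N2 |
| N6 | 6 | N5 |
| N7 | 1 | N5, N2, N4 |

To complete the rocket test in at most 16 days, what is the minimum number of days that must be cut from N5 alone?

2

Current finish: 18 days; target: 16.
N5 is on every critical path, so each day cut from N5 cuts the finish by one (this holds down to a finish of 16).
Need 18 − 16 = 2 days off N5 → N5 becomes 1 day, finish becomes 16.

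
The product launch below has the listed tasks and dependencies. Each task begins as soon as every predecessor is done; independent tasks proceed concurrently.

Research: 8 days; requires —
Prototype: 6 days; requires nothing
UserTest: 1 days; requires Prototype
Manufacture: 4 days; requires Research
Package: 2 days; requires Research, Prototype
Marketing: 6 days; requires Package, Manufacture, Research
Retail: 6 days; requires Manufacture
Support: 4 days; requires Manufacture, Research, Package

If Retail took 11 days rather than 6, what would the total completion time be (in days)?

23

Critical path before the change: Research→Manufacture→Retail = 8+4+6 = 18 giving 18 days.
Since Retail is critical, the +5 change carries straight to that chain (now 23 days).
That remains the longest chain; total 23 days.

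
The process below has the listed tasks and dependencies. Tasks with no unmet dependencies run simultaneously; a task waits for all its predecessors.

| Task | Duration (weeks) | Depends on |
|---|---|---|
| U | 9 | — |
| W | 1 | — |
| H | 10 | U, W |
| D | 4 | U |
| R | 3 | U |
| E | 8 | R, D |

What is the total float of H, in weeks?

Critical path: U→D→E = 9+4+8 = 21, so the finish is 21 weeks.
The longest chain containing H totals 19 weeks.
Float = 21 − 19 = 2.

2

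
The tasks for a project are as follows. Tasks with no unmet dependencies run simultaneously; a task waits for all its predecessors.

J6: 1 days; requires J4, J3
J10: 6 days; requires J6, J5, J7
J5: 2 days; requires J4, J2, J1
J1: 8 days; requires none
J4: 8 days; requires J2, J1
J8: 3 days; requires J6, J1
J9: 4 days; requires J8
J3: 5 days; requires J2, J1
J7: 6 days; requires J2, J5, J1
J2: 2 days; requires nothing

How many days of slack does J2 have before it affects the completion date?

6

The longest chain is J1→J4→J5→J7→J10 = 8+8+2+6+6 = 30; overall finish 30 days.
Longest path through J2: 24 days (earliest finish 2, latest finish 8).
Float = 30 − 24 = 6.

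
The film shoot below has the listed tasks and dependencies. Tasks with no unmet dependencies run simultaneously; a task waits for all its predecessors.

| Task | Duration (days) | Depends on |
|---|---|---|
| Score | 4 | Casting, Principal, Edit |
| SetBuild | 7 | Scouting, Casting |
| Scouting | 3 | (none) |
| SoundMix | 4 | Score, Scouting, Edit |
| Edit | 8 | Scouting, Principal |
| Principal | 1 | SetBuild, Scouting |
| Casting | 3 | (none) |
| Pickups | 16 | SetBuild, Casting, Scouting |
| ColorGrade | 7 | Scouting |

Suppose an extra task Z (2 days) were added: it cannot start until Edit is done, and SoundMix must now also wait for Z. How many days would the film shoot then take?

Originally the film shoot takes 27 days.
With Z inserted, SoundMix now waits for max(Score, Scouting, Edit, Z).
New critical path: Casting→SetBuild→Principal→Edit→Score→SoundMix = 3+7+1+8+4+4 = 27 ⇒ 27 days.

27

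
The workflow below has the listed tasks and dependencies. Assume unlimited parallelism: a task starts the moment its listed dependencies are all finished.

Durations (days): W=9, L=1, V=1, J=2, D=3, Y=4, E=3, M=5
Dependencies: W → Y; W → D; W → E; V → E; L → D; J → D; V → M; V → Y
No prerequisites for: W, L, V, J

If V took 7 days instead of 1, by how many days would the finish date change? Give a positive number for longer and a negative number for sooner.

The binding path is W→Y = 9+4 = 13; finish at 13 days.
The longest path through V is only 6 days, so V has float 7.
No other chain overtakes it, so the finish is 13 days.
Change in finish: 13 − 13 = +0 days.

0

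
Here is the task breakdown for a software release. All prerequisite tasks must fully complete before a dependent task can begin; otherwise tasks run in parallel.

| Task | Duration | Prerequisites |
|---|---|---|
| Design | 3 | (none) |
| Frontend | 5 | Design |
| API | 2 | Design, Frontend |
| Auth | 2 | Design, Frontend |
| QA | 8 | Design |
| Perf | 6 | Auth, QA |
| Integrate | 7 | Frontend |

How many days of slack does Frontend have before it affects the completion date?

The longest chain is Design→QA→Perf = 3+8+6 = 17; overall finish 17 days.
Frontend finishes as early as 8 and must finish by 9.
So Frontend can slip 9 − 8 = 1 day.

1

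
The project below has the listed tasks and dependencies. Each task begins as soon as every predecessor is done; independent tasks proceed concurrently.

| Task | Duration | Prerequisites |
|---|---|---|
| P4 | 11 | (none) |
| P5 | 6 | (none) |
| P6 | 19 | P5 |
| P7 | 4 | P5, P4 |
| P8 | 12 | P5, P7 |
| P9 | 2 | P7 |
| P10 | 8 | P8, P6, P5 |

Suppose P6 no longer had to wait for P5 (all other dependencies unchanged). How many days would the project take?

Before: longest chain P4→P7→P8→P10 = 11+4+12+8 = 35, finish 35.
Without P5→P6, P6's earliest start moves from 6 to 0.
After: P4→P7→P8→P10 = 11+4+12+8 = 35 → 35 days.

35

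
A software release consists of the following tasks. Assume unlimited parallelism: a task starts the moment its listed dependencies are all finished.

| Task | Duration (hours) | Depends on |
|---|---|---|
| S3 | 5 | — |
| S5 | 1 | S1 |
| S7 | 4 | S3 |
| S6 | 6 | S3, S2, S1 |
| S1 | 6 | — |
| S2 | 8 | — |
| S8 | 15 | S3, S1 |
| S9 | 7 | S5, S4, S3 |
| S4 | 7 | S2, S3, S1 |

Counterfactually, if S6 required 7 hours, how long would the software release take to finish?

As given, the longest chain is S2→S4→S9 = 8+7+7 = 22, so the finish is 22 hours.
S6 is off the critical path — its longest chain is 14 hours, giving 8 of slack.
The critical path is still S2→S4→S9; finish is now 22 hours.

22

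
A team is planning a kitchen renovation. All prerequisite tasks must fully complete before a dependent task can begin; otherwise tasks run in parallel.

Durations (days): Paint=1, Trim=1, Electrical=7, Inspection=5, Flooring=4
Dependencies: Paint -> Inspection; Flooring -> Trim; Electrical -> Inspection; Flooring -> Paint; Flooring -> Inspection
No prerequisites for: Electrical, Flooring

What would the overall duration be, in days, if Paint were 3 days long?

12

As given, the longest chain is Electrical→Inspection = 7+5 = 12, so the finish is 12 days.
Paint is off the critical path — its longest chain is 10 days, giving 2 of slack.
The critical path is still Electrical→Inspection; finish is now 12 days.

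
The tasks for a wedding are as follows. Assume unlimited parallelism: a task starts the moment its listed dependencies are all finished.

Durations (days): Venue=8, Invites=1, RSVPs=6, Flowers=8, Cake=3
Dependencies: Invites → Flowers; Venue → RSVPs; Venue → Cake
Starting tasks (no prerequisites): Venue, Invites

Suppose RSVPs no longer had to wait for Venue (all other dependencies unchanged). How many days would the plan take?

11

With the dependency in place, Venue→RSVPs = 8+6 = 14 sets the finish at 14 days.
Without Venue→RSVPs, RSVPs's earliest start moves from 8 to 0.
New critical path: Venue→Cake = 8+3 = 11 ⇒ 11 days.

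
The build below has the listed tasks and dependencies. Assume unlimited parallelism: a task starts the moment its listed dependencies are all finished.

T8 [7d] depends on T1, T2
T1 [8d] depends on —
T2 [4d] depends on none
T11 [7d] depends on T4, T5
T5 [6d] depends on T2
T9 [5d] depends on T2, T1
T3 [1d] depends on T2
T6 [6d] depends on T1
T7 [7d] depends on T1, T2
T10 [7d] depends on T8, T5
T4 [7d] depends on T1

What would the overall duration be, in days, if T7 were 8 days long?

Critical path before the change: T1→T4→T11 = 8+7+7 = 22 giving 22 days.
T7 is off the critical path — its longest chain is 15 days, giving 7 of slack.
That remains the longest chain; total 22 days.

22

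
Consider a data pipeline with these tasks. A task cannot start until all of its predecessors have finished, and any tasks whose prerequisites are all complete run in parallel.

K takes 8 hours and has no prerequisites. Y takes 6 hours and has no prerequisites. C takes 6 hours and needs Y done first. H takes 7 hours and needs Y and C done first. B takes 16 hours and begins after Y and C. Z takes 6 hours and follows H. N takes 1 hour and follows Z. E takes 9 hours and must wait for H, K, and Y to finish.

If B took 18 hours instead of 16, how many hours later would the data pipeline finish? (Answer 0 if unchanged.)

2

Actual critical path: Y→C→B = 6+6+16 = 28 ⇒ 28 hours.
B is on the critical path; changing it to 18 makes that path 30 hours.
That remains the longest chain; total 30 hours.
Change in finish: 30 − 28 = +2 hours.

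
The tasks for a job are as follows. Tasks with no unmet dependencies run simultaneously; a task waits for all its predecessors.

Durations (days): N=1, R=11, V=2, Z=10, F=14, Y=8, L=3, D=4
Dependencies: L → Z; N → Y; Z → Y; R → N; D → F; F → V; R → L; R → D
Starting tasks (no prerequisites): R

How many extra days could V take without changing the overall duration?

The longest chain is R→L→Z→Y = 11+3+10+8 = 32; overall finish 32 days.
The longest chain containing V totals 31 days.
Slack of V = 30 − 29 = 1 day.

1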